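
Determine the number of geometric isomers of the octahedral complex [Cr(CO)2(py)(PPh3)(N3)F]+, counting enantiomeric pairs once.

The six octahedral sites form three mutually perpendicular trans pairs.
Exhaustive case analysis gives 9 geometric isomers.

9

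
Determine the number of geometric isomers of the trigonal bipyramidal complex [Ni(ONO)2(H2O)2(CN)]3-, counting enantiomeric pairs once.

5

In a trigonal bipyramid the two axial positions differ from the three equatorial ones.
Systematic enumeration (placing each ligand type in turn and discarding arrangements equivalent by rotation or reflection) gives 5 geometric isomers.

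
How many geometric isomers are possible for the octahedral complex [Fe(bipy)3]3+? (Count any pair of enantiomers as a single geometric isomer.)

1

Each bipy is bidentate and must span two cis positions.
Only one geometric arrangement is possible; it has no improper symmetry element, so it exists as a pair of enantiomers (2 stereoisomers).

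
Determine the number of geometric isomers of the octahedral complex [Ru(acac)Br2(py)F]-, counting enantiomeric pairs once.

4

The six octahedral sites form three mutually perpendicular trans pairs.
Each acac is bidentate and must span two cis positions.
Systematic placement gives 4 geometric isomers: Br trans; Br cis (3 arrangements, 2 chiral).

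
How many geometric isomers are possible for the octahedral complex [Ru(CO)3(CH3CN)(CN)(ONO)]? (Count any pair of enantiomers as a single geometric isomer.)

Systematic placement gives 4 geometric isomers: CO mer (3 arrangements); CO fac (chiral).

4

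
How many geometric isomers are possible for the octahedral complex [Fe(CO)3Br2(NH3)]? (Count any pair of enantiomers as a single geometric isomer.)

In an octahedral complex each vertex has one trans partner and four cis neighbours.
Working through the distinct placements yields 3 geometric isomers: CO mer, Br trans; CO fac, Br cis; CO mer, Br cis.

3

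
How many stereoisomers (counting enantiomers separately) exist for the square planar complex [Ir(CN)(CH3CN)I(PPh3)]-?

There are 3 geometric isomers: (CH3CN/I trans, CN/PPh3 trans); (CH3CN/PPh3 trans, CN/I trans); (CH3CN/CN trans, I/PPh3 trans).
Each arrangement has an internal mirror plane or centre of symmetry, so none is chiral.

3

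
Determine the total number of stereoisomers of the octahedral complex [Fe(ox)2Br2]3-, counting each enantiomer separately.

3

An octahedron has six vertices in three trans pairs; every non-trans pair is cis.
Each ox is bidentate and must span two cis positions.
There are 2 geometric isomers: Br trans; Br cis (chiral).
One of these lacks any improper symmetry element and so occurs as an enantiomeric pair, giving 2 + 1 = 3 stereoisomers in total.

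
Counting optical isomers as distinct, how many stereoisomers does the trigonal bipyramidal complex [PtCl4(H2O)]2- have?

2

Systematic placement gives 2 geometric isomers: H2O equatorial; H2O axial.
Each arrangement has an internal mirror plane or centre of symmetry, so none is chiral.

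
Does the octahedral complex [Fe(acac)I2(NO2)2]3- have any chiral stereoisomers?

The six octahedral sites form three mutually perpendicular trans pairs.
Each acac is bidentate and must span two cis positions.
Systematic placement gives 3 geometric isomers: I trans, NO2 cis; I cis, NO2 cis (chiral); I cis, NO2 trans.
One of these lacks any improper symmetry element and so occurs as an enantiomeric pair, giving 3 + 1 = 4 stereoisomers in total.

yes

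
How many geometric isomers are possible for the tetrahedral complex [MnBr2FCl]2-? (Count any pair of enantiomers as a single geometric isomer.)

1

All four vertices of a tetrahedron are equivalent and mutually adjacent, so cis/trans isomerism cannot arise.
Only one geometric arrangement is possible.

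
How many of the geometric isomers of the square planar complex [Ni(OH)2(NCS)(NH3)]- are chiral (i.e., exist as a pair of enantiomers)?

A square has two trans pairs of vertices; adjacent vertices are cis.
There are 2 geometric isomers: OH cis; OH trans.
Each arrangement has an internal mirror plane or centre of symmetry, so none is chiral.

0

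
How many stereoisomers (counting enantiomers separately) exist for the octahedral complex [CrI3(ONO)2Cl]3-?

In an octahedral complex each vertex has one trans partner and four cis neighbours.
The distinct arrangements are (3 in all): I mer, ONO trans; I fac, ONO cis; I mer, ONO cis.
Each arrangement has an internal mirror plane or centre of symmetry, so none is chiral.

3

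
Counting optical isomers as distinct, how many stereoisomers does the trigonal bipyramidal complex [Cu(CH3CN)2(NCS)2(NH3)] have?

6

A trigonal bipyramid has two axial and three equatorial sites, which are chemically inequivalent.
Exhaustive case analysis gives 5 geometric isomers.
One of these lacks any improper symmetry element and so occurs as an enantiomeric pair, giving 5 + 1 = 6 stereoisomers in total.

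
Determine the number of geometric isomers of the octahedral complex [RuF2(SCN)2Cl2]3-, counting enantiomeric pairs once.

The six octahedral sites form three mutually perpendicular trans pairs.
There are 5 geometric isomers: F trans, SCN trans, Cl trans; F cis, SCN cis, Cl trans; F cis, SCN trans, Cl cis; F cis, SCN cis, Cl cis (chiral); F trans, SCN cis, Cl cis.

5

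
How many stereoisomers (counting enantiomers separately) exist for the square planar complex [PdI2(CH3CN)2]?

A square has two trans pairs of vertices; adjacent vertices are cis.
The distinct arrangements are (2 in all): I cis; I trans.
Each arrangement has an internal mirror plane or centre of symmetry, so none is chiral.

2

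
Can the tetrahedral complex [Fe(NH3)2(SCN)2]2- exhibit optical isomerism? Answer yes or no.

In a tetrahedral complex all four positions are equivalent and every pair of ligands is adjacent — there is no cis/trans distinction.
Only one geometric arrangement is possible.

no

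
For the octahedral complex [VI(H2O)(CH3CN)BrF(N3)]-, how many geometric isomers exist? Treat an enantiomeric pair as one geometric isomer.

An octahedron has six vertices in three trans pairs; every non-trans pair is cis.
Placing the ligands in turn and identifying arrangements related by rotation or reflection leaves 15 distinct geometric isomers.

15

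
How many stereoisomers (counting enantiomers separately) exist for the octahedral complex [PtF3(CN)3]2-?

An octahedron has six vertices in three trans pairs; every non-trans pair is cis.
Working through the distinct placements yields 2 geometric isomers: F mer; F fac.
Each arrangement has an internal mirror plane or centre of symmetry, so none is chiral.

2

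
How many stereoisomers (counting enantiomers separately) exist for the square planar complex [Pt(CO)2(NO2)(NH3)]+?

There are 2 geometric isomers: CO cis; CO trans.
Each arrangement has an internal mirror plane or centre of symmetry, so none is chiral.

2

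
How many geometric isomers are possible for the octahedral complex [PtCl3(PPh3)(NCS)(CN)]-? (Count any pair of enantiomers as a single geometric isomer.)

In an octahedral complex each vertex has one trans partner and four cis neighbours.
The distinct arrangements are (4 in all): Cl mer (3 arrangements); Cl fac (chiral).

4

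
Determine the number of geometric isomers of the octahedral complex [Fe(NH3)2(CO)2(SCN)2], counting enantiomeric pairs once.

5

The six octahedral sites form three mutually perpendicular trans pairs.
Systematic placement gives 5 geometric isomers: NH3 trans, CO trans, SCN trans; NH3 cis, CO trans, SCN cis; NH3 cis, CO cis, SCN trans; NH3 cis, CO cis, SCN cis (chiral); NH3 trans, CO cis, SCN cis.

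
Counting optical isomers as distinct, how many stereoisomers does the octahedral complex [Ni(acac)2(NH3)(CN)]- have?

An octahedron has six vertices in three trans pairs; every non-trans pair is cis.
Each acac is bidentate and must span two cis positions.
The distinct arrangements are (2 in all): NH3 and CN mutually trans; NH3 and CN mutually cis (chiral).
One of these lacks any improper symmetry element and so occurs as an enantiomeric pair, giving 2 + 1 = 3 stereoisomers in total.

3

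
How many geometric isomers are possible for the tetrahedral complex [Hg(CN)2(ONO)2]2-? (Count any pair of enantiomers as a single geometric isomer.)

In a tetrahedral complex all four positions are equivalent and every pair of ligands is adjacent — there is no cis/trans distinction.
Only one geometric arrangement is possible.

1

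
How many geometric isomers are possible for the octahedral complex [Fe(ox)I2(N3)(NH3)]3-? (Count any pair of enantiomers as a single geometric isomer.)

The six octahedral sites form three mutually perpendicular trans pairs.
Each ox is bidentate and must span two cis positions.
Working through the distinct placements yields 4 geometric isomers: I trans; I cis (3 arrangements, 2 chiral).

4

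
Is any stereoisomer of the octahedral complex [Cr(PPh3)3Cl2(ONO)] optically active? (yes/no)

no

The six octahedral sites form three mutually perpendicular trans pairs.
The distinct arrangements are (3 in all): PPh3 mer, Cl trans; PPh3 mer, Cl cis; PPh3 fac, Cl cis.
Each arrangement has an internal mirror plane or centre of symmetry, so none is chiral.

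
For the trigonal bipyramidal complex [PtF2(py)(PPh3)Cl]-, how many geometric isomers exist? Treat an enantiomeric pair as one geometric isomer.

7

In a trigonal bipyramid the two axial positions differ from the three equatorial ones.
Placing the ligands in turn and identifying arrangements related by rotation or reflection leaves 7 distinct geometric isomers.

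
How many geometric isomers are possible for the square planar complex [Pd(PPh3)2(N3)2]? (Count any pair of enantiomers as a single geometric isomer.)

The distinct arrangements are (2 in all): PPh3 cis; PPh3 trans.

2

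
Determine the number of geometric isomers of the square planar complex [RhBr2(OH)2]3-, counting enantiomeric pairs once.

2

Working through the distinct placements yields 2 geometric isomers: Br cis; Br trans.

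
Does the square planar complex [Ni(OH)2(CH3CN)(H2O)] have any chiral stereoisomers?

no

A square has two trans pairs of vertices; adjacent vertices are cis.
The distinct arrangements are (2 in all): OH cis; OH trans.
Each arrangement has an internal mirror plane or centre of symmetry, so none is chiral.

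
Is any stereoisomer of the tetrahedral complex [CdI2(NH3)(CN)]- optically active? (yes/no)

no

In a tetrahedral complex all four positions are equivalent and every pair of ligands is adjacent — there is no cis/trans distinction.
Only one geometric arrangement is possible.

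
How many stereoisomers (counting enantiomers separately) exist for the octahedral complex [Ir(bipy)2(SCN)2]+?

In an octahedral complex each vertex has one trans partner and four cis neighbours.
Each bipy is bidentate and must span two cis positions.
There are 2 geometric isomers: SCN trans; SCN cis (chiral).
One of these lacks any improper symmetry element and so occurs as an enantiomeric pair, giving 2 + 1 = 3 stereoisomers in total.

3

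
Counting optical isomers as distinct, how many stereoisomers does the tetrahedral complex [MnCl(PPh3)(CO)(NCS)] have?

In a tetrahedral complex all four positions are equivalent and every pair of ligands is adjacent — there is no cis/trans distinction.
Only one geometric arrangement is possible; it has no improper symmetry element, so it exists as a pair of enantiomers (2 stereoisomers).

2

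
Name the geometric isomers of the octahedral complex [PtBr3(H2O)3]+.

fac and mer

Working through the distinct placements yields 2 geometric isomers: Br mer; Br fac.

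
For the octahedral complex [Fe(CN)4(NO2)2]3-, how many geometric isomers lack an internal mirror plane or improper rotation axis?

In an octahedral complex each vertex has one trans partner and four cis neighbours.
Working through the distinct placements yields 2 geometric isomers: NO2 trans; NO2 cis.
Each arrangement has an internal mirror plane or centre of symmetry, so none is chiral.

0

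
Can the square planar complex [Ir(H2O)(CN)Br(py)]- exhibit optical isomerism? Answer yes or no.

no

In a square planar complex each vertex has one trans partner and two cis neighbours.
The distinct arrangements are (3 in all): (Br/H2O trans, CN/py trans); (Br/py trans, CN/H2O trans); (Br/CN trans, H2O/py trans).
Each arrangement has an internal mirror plane or centre of symmetry, so none is chiral.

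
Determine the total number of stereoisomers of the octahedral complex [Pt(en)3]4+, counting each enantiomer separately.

Each en is bidentate and must span two cis positions.
Only one geometric arrangement is possible; it has no improper symmetry element, so it exists as a pair of enantiomers (2 stereoisomers).

2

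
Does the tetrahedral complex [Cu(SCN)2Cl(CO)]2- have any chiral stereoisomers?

All four vertices of a tetrahedron are equivalent and mutually adjacent, so cis/trans isomerism cannot arise.
Only one geometric arrangement is possible.

no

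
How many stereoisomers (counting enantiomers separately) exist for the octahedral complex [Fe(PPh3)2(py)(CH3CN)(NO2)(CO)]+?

The six octahedral sites form three mutually perpendicular trans pairs.
Placing the ligands in turn and identifying arrangements related by rotation or reflection leaves 9 distinct geometric isomers.
Of these, 6 lack any improper symmetry element and so occur as enantiomeric pairs, giving 9 + 6 = 15 stereoisomers in total.

15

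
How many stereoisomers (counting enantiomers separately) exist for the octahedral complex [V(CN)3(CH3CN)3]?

2

The six octahedral sites form three mutually perpendicular trans pairs.
Working through the distinct placements yields 2 geometric isomers: CN mer; CN fac.
Each arrangement has an internal mirror plane or centre of symmetry, so none is chiral.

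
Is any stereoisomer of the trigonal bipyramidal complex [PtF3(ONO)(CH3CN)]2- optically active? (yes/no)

no

A trigonal bipyramid has two axial and three equatorial sites, which are chemically inequivalent.
Working through the distinct placements yields 4 geometric isomers: ONO equatorial, CH3CN axial; ONO axial, CH3CN axial; ONO equatorial, CH3CN equatorial; ONO axial, CH3CN equatorial.
Each arrangement has an internal mirror plane or centre of symmetry, so none is chiral.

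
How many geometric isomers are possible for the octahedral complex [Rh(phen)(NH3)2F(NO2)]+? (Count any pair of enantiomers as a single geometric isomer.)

In an octahedral complex each vertex has one trans partner and four cis neighbours.
Each phen is bidentate and must span two cis positions.
There are 4 geometric isomers: NH3 cis (3 arrangements, 2 chiral); NH3 trans.

4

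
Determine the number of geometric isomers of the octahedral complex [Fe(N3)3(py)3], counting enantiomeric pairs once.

2

The six octahedral sites form three mutually perpendicular trans pairs.
Working through the distinct placements yields 2 geometric isomers: N3 mer; N3 fac.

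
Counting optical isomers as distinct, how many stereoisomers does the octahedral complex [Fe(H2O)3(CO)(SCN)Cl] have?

5

Working through the distinct placements yields 4 geometric isomers: H2O mer (3 arrangements); H2O fac (chiral).
One of these lacks any improper symmetry element and so occurs as an enantiomeric pair, giving 4 + 1 = 5 stereoisomers in total.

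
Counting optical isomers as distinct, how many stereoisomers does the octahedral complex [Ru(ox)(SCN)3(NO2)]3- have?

2

In an octahedral complex each vertex has one trans partner and four cis neighbours.
Each ox is bidentate and must span two cis positions.
Working through the distinct placements yields 2 geometric isomers: SCN fac; SCN mer.
Each arrangement has an internal mirror plane or centre of symmetry, so none is chiral.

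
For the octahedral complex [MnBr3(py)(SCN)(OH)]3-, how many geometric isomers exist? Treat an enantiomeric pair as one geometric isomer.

There are 4 geometric isomers: Br mer (3 arrangements); Br fac (chiral).

4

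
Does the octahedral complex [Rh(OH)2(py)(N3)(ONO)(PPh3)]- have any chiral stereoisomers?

yes

Systematic enumeration (placing each ligand type in turn and discarding arrangements equivalent by rotation or reflection) gives 9 geometric isomers.
Of these, 6 lack any improper symmetry element and so occur as enantiomeric pairs, giving 9 + 6 = 15 stereoisomers in total.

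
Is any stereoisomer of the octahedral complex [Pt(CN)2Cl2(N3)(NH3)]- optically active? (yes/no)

In an octahedral complex each vertex has one trans partner and four cis neighbours.
Systematic placement gives 6 geometric isomers: CN trans, Cl trans; CN trans, Cl cis; CN cis, Cl cis (3 arrangements, 2 chiral); CN cis, Cl trans.
Of these, 2 lack any improper symmetry element and so occur as enantiomeric pairs, giving 6 + 2 = 8 stereoisomers in total.

yes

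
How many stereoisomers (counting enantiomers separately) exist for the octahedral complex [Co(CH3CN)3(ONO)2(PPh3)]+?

In an octahedral complex each vertex has one trans partner and four cis neighbours.
The distinct arrangements are (3 in all): CH3CN mer, ONO cis; CH3CN mer, ONO trans; CH3CN fac, ONO cis.
Each arrangement has an internal mirror plane or centre of symmetry, so none is chiral.

3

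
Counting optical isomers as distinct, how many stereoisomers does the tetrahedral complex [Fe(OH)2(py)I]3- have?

1

In a tetrahedral complex all four positions are equivalent and every pair of ligands is adjacent — there is no cis/trans distinction.
Only one geometric arrangement is possible.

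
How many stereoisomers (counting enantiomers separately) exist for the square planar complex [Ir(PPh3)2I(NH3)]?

Working through the distinct placements yields 2 geometric isomers: PPh3 cis; PPh3 trans.
Each arrangement has an internal mirror plane or centre of symmetry, so none is chiral.

2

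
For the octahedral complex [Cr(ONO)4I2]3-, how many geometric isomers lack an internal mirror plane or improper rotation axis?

0

An octahedron has six vertices in three trans pairs; every non-trans pair is cis.
The distinct arrangements are (2 in all): I trans; I cis.
Each arrangement has an internal mirror plane or centre of symmetry, so none is chiral.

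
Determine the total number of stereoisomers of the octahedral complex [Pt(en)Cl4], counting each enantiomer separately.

1

In an octahedral complex each vertex has one trans partner and four cis neighbours.
Each en is bidentate and must span two cis positions.
Only one geometric arrangement is possible.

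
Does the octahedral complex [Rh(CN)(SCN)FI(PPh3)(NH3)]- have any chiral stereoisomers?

Placing the ligands in turn and identifying arrangements related by rotation or reflection leaves 15 distinct geometric isomers.
Of these, 15 lack any improper symmetry element and so occur as enantiomeric pairs, giving 15 + 15 = 30 stereoisomers in total.

yes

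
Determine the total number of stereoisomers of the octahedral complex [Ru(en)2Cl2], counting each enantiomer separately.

An octahedron has six vertices in three trans pairs; every non-trans pair is cis.
Each en is bidentate and must span two cis positions.
Systematic placement gives 2 geometric isomers: Cl trans; Cl cis (chiral).
One of these lacks any improper symmetry element and so occurs as an enantiomeric pair, giving 2 + 1 = 3 stereoisomers in total.

3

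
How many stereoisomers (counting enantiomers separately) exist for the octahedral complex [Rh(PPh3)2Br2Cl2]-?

6

The six octahedral sites form three mutually perpendicular trans pairs.
There are 5 geometric isomers: PPh3 trans, Br trans, Cl trans; PPh3 cis, Br trans, Cl cis; PPh3 trans, Br cis, Cl cis; PPh3 cis, Br cis, Cl cis (chiral); PPh3 cis, Br cis, Cl trans.
One of these lacks any improper symmetry element and so occurs as an enantiomeric pair, giving 5 + 1 = 6 stereoisomers in total.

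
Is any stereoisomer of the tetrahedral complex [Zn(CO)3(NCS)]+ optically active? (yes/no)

In a tetrahedral complex all four positions are equivalent and every pair of ligands is adjacent — there is no cis/trans distinction.
Only one geometric arrangement is possible.

no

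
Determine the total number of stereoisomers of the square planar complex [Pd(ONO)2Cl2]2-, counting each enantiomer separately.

A square has two trans pairs of vertices; adjacent vertices are cis.
There are 2 geometric isomers: ONO cis; ONO trans.
Each arrangement has an internal mirror plane or centre of symmetry, so none is chiral.

2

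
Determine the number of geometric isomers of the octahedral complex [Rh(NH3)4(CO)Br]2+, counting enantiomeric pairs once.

Systematic placement gives 2 geometric isomers: CO and Br mutually trans; CO and Br mutually cis.

2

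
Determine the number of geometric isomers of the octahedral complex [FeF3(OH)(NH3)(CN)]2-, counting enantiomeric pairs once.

In an octahedral complex each vertex has one trans partner and four cis neighbours.
The distinct arrangements are (4 in all): F mer (3 arrangements); F fac (chiral).

4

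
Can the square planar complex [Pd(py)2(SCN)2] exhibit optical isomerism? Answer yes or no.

Working through the distinct placements yields 2 geometric isomers: py cis; py trans.
Each arrangement has an internal mirror plane or centre of symmetry, so none is chiral.

no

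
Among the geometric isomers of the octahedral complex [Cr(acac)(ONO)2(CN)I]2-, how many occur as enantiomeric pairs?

2

The six octahedral sites form three mutually perpendicular trans pairs.
Each acac is bidentate and must span two cis positions.
There are 4 geometric isomers: ONO cis (3 arrangements, 2 chiral); ONO trans.
Of these, 2 lack any improper symmetry element and so occur as enantiomeric pairs, giving 4 + 2 = 6 stereoisomers in total.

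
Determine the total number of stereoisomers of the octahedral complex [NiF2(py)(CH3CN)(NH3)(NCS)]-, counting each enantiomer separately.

Systematic enumeration (placing each ligand type in turn and discarding arrangements equivalent by rotation or reflection) gives 9 geometric isomers.
Of these, 6 lack any improper symmetry element and so occur as enantiomeric pairs, giving 9 + 6 = 15 stereoisomers in total.

15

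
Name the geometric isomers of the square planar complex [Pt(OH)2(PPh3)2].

A square has two trans pairs of vertices; adjacent vertices are cis.
There are 2 geometric isomers: OH cis; OH trans.

cis and trans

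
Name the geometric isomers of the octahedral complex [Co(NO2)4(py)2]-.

cis and trans

An octahedron has six vertices in three trans pairs; every non-trans pair is cis.
There are 2 geometric isomers: py trans; py cis.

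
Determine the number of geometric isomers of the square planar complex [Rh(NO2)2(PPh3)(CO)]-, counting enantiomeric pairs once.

A square has two trans pairs of vertices; adjacent vertices are cis.
Working through the distinct placements yields 2 geometric isomers: NO2 cis; NO2 trans.

2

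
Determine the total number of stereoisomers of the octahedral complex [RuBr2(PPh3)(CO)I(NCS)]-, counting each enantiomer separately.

The six octahedral sites form three mutually perpendicular trans pairs.
Systematic enumeration (placing each ligand type in turn and discarding arrangements equivalent by rotation or reflection) gives 9 geometric isomers.
Of these, 6 lack any improper symmetry element and so occur as enantiomeric pairs, giving 9 + 6 = 15 stereoisomers in total.

15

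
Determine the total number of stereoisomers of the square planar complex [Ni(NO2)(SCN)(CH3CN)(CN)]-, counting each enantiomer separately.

3

In a square planar complex each vertex has one trans partner and two cis neighbours.
The distinct arrangements are (3 in all): (CH3CN/NO2 trans, CN/SCN trans); (CH3CN/SCN trans, CN/NO2 trans); (CH3CN/CN trans, NO2/SCN trans).
Each arrangement has an internal mirror plane or centre of symmetry, so none is chiral.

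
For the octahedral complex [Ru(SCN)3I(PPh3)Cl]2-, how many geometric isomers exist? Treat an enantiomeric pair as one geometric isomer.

In an octahedral complex each vertex has one trans partner and four cis neighbours.
There are 4 geometric isomers: SCN mer (3 arrangements); SCN fac (chiral).

4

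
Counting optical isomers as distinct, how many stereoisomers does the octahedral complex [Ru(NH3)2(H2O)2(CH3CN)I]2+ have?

8

An octahedron has six vertices in three trans pairs; every non-trans pair is cis.
The distinct arrangements are (6 in all): NH3 trans, H2O cis; NH3 cis, H2O cis (3 arrangements, 2 chiral); NH3 trans, H2O trans; NH3 cis, H2O trans.
Of these, 2 lack any improper symmetry element and so occur as enantiomeric pairs, giving 6 + 2 = 8 stereoisomers in total.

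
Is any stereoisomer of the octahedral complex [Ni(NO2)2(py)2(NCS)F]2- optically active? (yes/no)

yes

There are 6 geometric isomers: NO2 trans, py trans; NO2 cis, py cis (3 arrangements, 2 chiral); NO2 cis, py trans; NO2 trans, py cis.
Of these, 2 lack any improper symmetry element and so occur as enantiomeric pairs, giving 6 + 2 = 8 stereoisomers in total.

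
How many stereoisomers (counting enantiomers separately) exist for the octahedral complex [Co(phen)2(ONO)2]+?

Each phen is bidentate and must span two cis positions.
There are 2 geometric isomers: ONO trans; ONO cis (chiral).
One of these lacks any improper symmetry element and so occurs as an enantiomeric pair, giving 2 + 1 = 3 stereoisomers in total.

3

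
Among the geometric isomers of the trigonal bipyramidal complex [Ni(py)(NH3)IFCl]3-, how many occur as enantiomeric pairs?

10

In a trigonal bipyramid the two axial positions differ from the three equatorial ones.
Exhaustive case analysis gives 10 geometric isomers.
Of these, 10 lack any improper symmetry element and so occur as enantiomeric pairs, giving 10 + 10 = 20 stereoisomers in total.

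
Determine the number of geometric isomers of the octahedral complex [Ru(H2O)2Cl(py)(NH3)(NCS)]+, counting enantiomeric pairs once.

In an octahedral complex each vertex has one trans partner and four cis neighbours.
Placing the ligands in turn and identifying arrangements related by rotation or reflection leaves 9 distinct geometric isomers.

9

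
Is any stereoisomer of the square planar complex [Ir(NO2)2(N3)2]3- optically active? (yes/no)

no

In a square planar complex each vertex has one trans partner and two cis neighbours.
The distinct arrangements are (2 in all): NO2 cis; NO2 trans.
Each arrangement has an internal mirror plane or centre of symmetry, so none is chiral.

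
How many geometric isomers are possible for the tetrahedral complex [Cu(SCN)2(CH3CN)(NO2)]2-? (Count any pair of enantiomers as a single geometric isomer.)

1

All four vertices of a tetrahedron are equivalent and mutually adjacent, so cis/trans isomerism cannot arise.
Only one geometric arrangement is possible.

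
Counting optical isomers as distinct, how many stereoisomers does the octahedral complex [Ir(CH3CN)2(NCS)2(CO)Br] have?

The six octahedral sites form three mutually perpendicular trans pairs.
There are 6 geometric isomers: CH3CN cis, NCS trans; CH3CN cis, NCS cis (3 arrangements, 2 chiral); CH3CN trans, NCS trans; CH3CN trans, NCS cis.
Of these, 2 lack any improper symmetry element and so occur as enantiomeric pairs, giving 6 + 2 = 8 stereoisomers in total.

8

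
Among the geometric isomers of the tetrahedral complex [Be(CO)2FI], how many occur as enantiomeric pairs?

All four vertices of a tetrahedron are equivalent and mutually adjacent, so cis/trans isomerism cannot arise.
Only one geometric arrangement is possible.

0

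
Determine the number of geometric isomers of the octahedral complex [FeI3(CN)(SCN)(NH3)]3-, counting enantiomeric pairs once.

4

The distinct arrangements are (4 in all): I mer (3 arrangements); I fac (chiral).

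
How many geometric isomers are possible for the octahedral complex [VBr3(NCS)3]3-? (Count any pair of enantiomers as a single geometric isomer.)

2

The six octahedral sites form three mutually perpendicular trans pairs.
Systematic placement gives 2 geometric isomers: Br mer; Br fac.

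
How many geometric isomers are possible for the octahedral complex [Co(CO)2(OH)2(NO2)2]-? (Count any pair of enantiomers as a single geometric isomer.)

5

In an octahedral complex each vertex has one trans partner and four cis neighbours.
There are 5 geometric isomers: CO trans, OH trans, NO2 trans; CO trans, OH cis, NO2 cis; CO cis, OH trans, NO2 cis; CO cis, OH cis, NO2 cis (chiral); CO cis, OH cis, NO2 trans.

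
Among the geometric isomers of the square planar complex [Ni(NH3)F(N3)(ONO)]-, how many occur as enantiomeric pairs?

A square has two trans pairs of vertices; adjacent vertices are cis.
Working through the distinct placements yields 3 geometric isomers: (F/NH3 trans, N3/ONO trans); (F/ONO trans, N3/NH3 trans); (F/N3 trans, NH3/ONO trans).
Each arrangement has an internal mirror plane or centre of symmetry, so none is chiral.

0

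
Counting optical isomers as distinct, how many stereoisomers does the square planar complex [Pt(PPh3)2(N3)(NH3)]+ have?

2

A square has two trans pairs of vertices; adjacent vertices are cis.
Working through the distinct placements yields 2 geometric isomers: PPh3 cis; PPh3 trans.
Each arrangement has an internal mirror plane or centre of symmetry, so none is chiral.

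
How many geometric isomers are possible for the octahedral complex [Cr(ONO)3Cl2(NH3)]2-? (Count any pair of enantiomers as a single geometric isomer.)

The six octahedral sites form three mutually perpendicular trans pairs.
Systematic placement gives 3 geometric isomers: ONO mer, Cl trans; ONO mer, Cl cis; ONO fac, Cl cis.

3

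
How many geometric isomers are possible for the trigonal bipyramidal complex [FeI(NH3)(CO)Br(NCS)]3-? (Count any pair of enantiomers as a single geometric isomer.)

In a trigonal bipyramid the two axial positions differ from the three equatorial ones.
Placing the ligands in turn and identifying arrangements related by rotation or reflection leaves 10 distinct geometric isomers.

10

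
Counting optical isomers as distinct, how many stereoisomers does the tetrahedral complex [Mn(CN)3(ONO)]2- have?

In a tetrahedral complex all four positions are equivalent and every pair of ligands is adjacent — there is no cis/trans distinction.
Only one geometric arrangement is possible.

1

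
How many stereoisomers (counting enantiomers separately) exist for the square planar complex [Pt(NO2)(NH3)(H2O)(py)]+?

In a square planar complex each vertex has one trans partner and two cis neighbours.
Working through the distinct placements yields 3 geometric isomers: (H2O/NO2 trans, NH3/py trans); (H2O/py trans, NH3/NO2 trans); (H2O/NH3 trans, NO2/py trans).
Each arrangement has an internal mirror plane or centre of symmetry, so none is chiral.

3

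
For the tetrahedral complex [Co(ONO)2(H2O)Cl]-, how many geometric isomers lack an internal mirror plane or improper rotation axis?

0

All four vertices of a tetrahedron are equivalent and mutually adjacent, so cis/trans isomerism cannot arise.
Only one geometric arrangement is possible.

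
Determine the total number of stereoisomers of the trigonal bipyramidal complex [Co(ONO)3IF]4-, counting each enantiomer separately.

In a trigonal bipyramid the two axial positions differ from the three equatorial ones.
The distinct arrangements are (4 in all): I axial, F axial; I equatorial, F axial; I axial, F equatorial; I equatorial, F equatorial.
Each arrangement has an internal mirror plane or centre of symmetry, so none is chiral.

4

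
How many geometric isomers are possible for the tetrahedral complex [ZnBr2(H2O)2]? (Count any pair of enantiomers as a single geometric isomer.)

All four vertices of a tetrahedron are equivalent and mutually adjacent, so cis/trans isomerism cannot arise.
Only one geometric arrangement is possible.

1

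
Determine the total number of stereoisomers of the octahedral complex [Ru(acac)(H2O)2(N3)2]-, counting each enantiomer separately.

An octahedron has six vertices in three trans pairs; every non-trans pair is cis.
Each acac is bidentate and must span two cis positions.
There are 3 geometric isomers: H2O trans, N3 cis; H2O cis, N3 cis (chiral); H2O cis, N3 trans.
One of these lacks any improper symmetry element and so occurs as an enantiomeric pair, giving 3 + 1 = 4 stereoisomers in total.

4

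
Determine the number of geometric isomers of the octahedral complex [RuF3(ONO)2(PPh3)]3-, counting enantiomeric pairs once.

3

In an octahedral complex each vertex has one trans partner and four cis neighbours.
There are 3 geometric isomers: F mer, ONO cis; F mer, ONO trans; F fac, ONO cis.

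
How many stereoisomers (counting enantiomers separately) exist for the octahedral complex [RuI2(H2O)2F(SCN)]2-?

8

In an octahedral complex each vertex has one trans partner and four cis neighbours.
There are 6 geometric isomers: I cis, H2O cis (3 arrangements, 2 chiral); I trans, H2O cis; I cis, H2O trans; I trans, H2O trans.
Of these, 2 lack any improper symmetry element and so occur as enantiomeric pairs, giving 6 + 2 = 8 stereoisomers in total.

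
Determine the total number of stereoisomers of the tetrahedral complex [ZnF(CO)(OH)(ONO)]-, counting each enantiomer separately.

All four vertices of a tetrahedron are equivalent and mutually adjacent, so cis/trans isomerism cannot arise.
Only one geometric arrangement is possible; it has no improper symmetry element, so it exists as a pair of enantiomers (2 stereoisomers).

2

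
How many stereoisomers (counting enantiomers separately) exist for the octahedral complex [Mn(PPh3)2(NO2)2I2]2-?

The six octahedral sites form three mutually perpendicular trans pairs.
Systematic placement gives 5 geometric isomers: PPh3 trans, NO2 trans, I trans; PPh3 cis, NO2 cis, I trans; PPh3 trans, NO2 cis, I cis; PPh3 cis, NO2 cis, I cis (chiral); PPh3 cis, NO2 trans, I cis.
One of these lacks any improper symmetry element and so occurs as an enantiomeric pair, giving 5 + 1 = 6 stereoisomers in total.

6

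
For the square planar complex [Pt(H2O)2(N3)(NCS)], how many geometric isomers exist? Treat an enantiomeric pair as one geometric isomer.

In a square planar complex each vertex has one trans partner and two cis neighbours.
There are 2 geometric isomers: H2O cis; H2O trans.

2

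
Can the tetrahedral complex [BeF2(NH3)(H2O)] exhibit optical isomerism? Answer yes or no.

no

Only one geometric arrangement is possible.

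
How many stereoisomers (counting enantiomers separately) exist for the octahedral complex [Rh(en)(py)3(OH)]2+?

An octahedron has six vertices in three trans pairs; every non-trans pair is cis.
Each en is bidentate and must span two cis positions.
The distinct arrangements are (2 in all): py mer; py fac.
Each arrangement has an internal mirror plane or centre of symmetry, so none is chiral.

2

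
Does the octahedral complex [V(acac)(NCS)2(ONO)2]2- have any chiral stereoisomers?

yes

Each acac is bidentate and must span two cis positions.
Systematic placement gives 3 geometric isomers: NCS trans, ONO cis; NCS cis, ONO cis (chiral); NCS cis, ONO trans.
One of these lacks any improper symmetry element and so occurs as an enantiomeric pair, giving 3 + 1 = 4 stereoisomers in total.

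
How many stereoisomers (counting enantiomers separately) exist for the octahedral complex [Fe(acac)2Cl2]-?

An octahedron has six vertices in three trans pairs; every non-trans pair is cis.
Each acac is bidentate and must span two cis positions.
Working through the distinct placements yields 2 geometric isomers: Cl trans; Cl cis (chiral).
One of these lacks any improper symmetry element and so occurs as an enantiomeric pair, giving 2 + 1 = 3 stereoisomers in total.

3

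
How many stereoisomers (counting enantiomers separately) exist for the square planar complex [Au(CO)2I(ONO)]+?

Systematic placement gives 2 geometric isomers: CO cis; CO trans.
Each arrangement has an internal mirror plane or centre of symmetry, so none is chiral.

2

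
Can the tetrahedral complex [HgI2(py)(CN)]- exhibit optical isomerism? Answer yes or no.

Only one geometric arrangement is possible.

no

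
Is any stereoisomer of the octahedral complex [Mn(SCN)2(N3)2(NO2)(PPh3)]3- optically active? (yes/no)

In an octahedral complex each vertex has one trans partner and four cis neighbours.
Systematic placement gives 6 geometric isomers: SCN trans, N3 trans; SCN cis, N3 trans; SCN trans, N3 cis; SCN cis, N3 cis (3 arrangements, 2 chiral).
Of these, 2 lack any improper symmetry element and so occur as enantiomeric pairs, giving 6 + 2 = 8 stereoisomers in total.

yes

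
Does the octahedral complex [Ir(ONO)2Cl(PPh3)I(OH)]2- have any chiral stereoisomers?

The six octahedral sites form three mutually perpendicular trans pairs.
Exhaustive case analysis gives 9 geometric isomers.
Of these, 6 lack any improper symmetry element and so occur as enantiomeric pairs, giving 9 + 6 = 15 stereoisomers in total.

yes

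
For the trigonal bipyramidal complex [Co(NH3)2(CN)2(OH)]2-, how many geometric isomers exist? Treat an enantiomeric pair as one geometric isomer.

Placing the ligands in turn and identifying arrangements related by rotation or reflection leaves 5 distinct geometric isomers.

5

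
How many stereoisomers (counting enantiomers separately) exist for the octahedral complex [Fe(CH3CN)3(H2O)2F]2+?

The six octahedral sites form three mutually perpendicular trans pairs.
The distinct arrangements are (3 in all): CH3CN mer, H2O trans; CH3CN mer, H2O cis; CH3CN fac, H2O cis.
Each arrangement has an internal mirror plane or centre of symmetry, so none is chiral.

3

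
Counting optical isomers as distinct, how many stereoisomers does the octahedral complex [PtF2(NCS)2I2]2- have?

6

Working through the distinct placements yields 5 geometric isomers: F trans, NCS trans, I trans; F trans, NCS cis, I cis; F cis, NCS trans, I cis; F cis, NCS cis, I cis (chiral); F cis, NCS cis, I trans.
One of these lacks any improper symmetry element and so occurs as an enantiomeric pair, giving 5 + 1 = 6 stereoisomers in total.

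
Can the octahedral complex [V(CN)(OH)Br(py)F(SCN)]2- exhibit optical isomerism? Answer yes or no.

An octahedron has six vertices in three trans pairs; every non-trans pair is cis.
Placing the ligands in turn and identifying arrangements related by rotation or reflection leaves 15 distinct geometric isomers.
Of these, 15 lack any improper symmetry element and so occur as enantiomeric pairs, giving 15 + 15 = 30 stereoisomers in total.

yes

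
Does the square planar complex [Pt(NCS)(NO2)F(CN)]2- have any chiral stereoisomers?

no

A square has two trans pairs of vertices; adjacent vertices are cis.
There are 3 geometric isomers: (CN/NCS trans, F/NO2 trans); (CN/NO2 trans, F/NCS trans); (CN/F trans, NCS/NO2 trans).
Each arrangement has an internal mirror plane or centre of symmetry, so none is chiral.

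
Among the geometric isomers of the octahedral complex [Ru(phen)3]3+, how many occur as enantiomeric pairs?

1

In an octahedral complex each vertex has one trans partner and four cis neighbours.
Each phen is bidentate and must span two cis positions.
Only one geometric arrangement is possible; it has no improper symmetry element, so it exists as a pair of enantiomers (2 stereoisomers).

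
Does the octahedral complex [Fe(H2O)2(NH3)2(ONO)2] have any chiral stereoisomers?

yes

Systematic placement gives 5 geometric isomers: H2O trans, NH3 trans, ONO trans; H2O trans, NH3 cis, ONO cis; H2O cis, NH3 cis, ONO trans; H2O cis, NH3 cis, ONO cis (chiral); H2O cis, NH3 trans, ONO cis.
One of these lacks any improper symmetry element and so occurs as an enantiomeric pair, giving 5 + 1 = 6 stereoisomers in total.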